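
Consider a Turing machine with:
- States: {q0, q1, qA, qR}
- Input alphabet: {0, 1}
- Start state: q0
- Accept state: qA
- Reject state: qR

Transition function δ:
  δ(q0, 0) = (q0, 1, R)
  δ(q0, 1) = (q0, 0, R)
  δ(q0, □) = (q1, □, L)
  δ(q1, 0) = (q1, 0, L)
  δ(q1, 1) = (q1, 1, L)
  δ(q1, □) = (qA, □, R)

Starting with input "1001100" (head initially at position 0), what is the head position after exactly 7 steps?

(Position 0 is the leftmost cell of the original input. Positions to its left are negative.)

Execution trace (head position shown):
Step 0: [q0]1001100  (head at position 0)
Step 1: move right → 0[q0]001100  (head at position 1)
Step 2: move right → 01[q0]01100  (head at position 2)
Step 3: move right → 011[q0]1100  (head at position 3)
Step 4: move right → 0110[q0]100  (head at position 4)
Step 5: move right → 01100[q0]00  (head at position 5)
Step 6: move right → 011001[q0]0  (head at position 6)
Step 7: move right → 0110011[q0]□  (head at position 7)

After 7 steps, the head is at position 7.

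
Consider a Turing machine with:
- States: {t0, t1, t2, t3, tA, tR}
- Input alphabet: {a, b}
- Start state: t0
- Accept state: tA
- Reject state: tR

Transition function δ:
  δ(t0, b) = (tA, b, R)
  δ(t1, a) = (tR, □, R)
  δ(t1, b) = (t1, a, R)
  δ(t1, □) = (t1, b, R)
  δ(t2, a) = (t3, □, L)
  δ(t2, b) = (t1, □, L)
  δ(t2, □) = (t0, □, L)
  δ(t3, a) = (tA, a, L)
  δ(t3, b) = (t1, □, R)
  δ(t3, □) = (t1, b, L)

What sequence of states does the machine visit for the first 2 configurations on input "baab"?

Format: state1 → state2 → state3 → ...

Execution trace:
Initial: [t0]baab
Step 1: δ(t0, b) = (tA, b, R) → b[tA]aab

The machine reaches the accept state tA and halts.

State sequence: t0 → tA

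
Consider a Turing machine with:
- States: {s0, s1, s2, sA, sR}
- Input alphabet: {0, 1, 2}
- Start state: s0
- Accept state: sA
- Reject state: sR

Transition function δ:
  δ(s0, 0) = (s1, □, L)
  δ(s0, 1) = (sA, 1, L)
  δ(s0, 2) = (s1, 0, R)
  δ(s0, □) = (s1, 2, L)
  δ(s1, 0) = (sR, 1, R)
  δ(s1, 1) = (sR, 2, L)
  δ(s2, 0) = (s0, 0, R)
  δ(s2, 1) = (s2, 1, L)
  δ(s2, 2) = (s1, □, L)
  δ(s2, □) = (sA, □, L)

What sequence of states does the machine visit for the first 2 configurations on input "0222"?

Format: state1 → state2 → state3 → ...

Execution trace:
Initial: [s0]0222
Step 1: δ(s0, 0) = (s1, □, L) → [s1]□□222

No transition is defined for δ(s1, □). By convention the machine halts and rejects.

State sequence: s0 → s1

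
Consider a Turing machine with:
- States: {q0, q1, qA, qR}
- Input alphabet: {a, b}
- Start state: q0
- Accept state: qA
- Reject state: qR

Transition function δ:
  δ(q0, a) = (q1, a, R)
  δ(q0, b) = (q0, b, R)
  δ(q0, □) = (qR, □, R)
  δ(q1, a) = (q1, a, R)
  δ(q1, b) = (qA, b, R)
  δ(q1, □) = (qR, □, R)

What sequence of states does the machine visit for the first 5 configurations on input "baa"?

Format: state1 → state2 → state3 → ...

Execution trace:
Initial: [q0]baa
Step 1: δ(q0, b) = (q0, b, R) → b[q0]aa
Step 2: δ(q0, a) = (q1, a, R) → ba[q1]a
Step 3: δ(q1, a) = (q1, a, R) → baa[q1]□
Step 4: δ(q1, □) = (qR, □, R) → baa□[qR]□

The machine reaches the reject state qR and halts.

State sequence: q0 → q0 → q1 → q1 → qR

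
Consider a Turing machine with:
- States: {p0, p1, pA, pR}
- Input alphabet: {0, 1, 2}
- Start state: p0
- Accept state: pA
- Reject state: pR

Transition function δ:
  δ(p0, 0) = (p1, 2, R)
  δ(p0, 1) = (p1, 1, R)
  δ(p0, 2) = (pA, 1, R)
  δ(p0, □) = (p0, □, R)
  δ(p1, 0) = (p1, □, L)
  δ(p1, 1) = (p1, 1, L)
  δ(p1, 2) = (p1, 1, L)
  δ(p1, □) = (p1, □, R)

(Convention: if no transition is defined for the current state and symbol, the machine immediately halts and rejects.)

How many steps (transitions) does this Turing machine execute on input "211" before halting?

Execution trace:
Initial: [p0]211
Step 1: δ(p0, 2) = (pA, 1, R) → 1[pA]11

The machine reaches the accept state pA and halts.

The machine executed 1 step before halting.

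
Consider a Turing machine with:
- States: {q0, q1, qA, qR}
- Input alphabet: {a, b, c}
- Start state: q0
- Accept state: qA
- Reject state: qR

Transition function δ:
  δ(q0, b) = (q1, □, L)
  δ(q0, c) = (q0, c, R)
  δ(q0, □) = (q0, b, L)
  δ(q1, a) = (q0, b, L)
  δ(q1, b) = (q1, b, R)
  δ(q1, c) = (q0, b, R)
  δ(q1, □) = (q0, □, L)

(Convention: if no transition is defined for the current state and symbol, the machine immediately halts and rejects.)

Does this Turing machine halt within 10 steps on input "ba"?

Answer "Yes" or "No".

Execution trace:
Initial: [q0]ba
Step 1: δ(q0, b) = (q1, □, L) → [q1]□□a
Step 2: δ(q1, □) = (q0, □, L) → [q0]□□□a
Step 3: δ(q0, □) = (q0, b, L) → [q0]□b□□a
Step 4: δ(q0, □) = (q0, b, L) → [q0]□bb□□a
Step 5: δ(q0, □) = (q0, b, L) → [q0]□bbb□□a
Step 6: δ(q0, □) = (q0, b, L) → [q0]□bbbb□□a
Step 7: δ(q0, □) = (q0, b, L) → [q0]□bbbbb□□a
Step 8: δ(q0, □) = (q0, b, L) → [q0]□bbbbbb□□a
Step 9: δ(q0, □) = (q0, b, L) → [q0]□bbbbbbb□□a
Step 10: δ(q0, □) = (q0, b, L) → [q0]□bbbbbbbb□□a

The machine has not reached a halting state after 10 steps.
The machine did not halt within the 10-step bound.

Answer: No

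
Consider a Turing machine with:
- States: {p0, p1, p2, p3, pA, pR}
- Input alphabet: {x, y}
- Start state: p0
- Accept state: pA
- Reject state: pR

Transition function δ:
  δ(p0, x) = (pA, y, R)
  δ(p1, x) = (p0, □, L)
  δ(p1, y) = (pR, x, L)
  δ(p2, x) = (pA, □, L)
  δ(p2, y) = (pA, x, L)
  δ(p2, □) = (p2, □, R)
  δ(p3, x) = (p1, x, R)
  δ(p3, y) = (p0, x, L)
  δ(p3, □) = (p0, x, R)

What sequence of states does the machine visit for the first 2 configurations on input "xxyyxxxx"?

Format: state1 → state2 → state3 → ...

Execution trace:
Initial: [p0]xxyyxxxx
Step 1: δ(p0, x) = (pA, y, R) → y[pA]xyyxxxx

The machine reaches the accept state pA and halts.

State sequence: p0 → pA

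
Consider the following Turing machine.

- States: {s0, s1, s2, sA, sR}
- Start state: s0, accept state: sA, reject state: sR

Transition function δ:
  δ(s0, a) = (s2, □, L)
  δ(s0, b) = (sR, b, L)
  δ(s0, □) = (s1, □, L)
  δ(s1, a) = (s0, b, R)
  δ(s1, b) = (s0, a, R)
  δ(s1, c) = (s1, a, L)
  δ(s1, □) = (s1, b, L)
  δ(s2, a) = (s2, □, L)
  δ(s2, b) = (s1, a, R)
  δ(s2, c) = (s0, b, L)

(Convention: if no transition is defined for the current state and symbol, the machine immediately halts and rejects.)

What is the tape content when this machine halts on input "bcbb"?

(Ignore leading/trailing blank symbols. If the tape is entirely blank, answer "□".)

Execution trace:
Initial: [s0]bcbb
Step 1: δ(s0, b) = (sR, b, L) → [sR]□bcbb

The machine reaches the reject state sR and halts.

Final tape (ignoring leading/trailing blanks): bcbb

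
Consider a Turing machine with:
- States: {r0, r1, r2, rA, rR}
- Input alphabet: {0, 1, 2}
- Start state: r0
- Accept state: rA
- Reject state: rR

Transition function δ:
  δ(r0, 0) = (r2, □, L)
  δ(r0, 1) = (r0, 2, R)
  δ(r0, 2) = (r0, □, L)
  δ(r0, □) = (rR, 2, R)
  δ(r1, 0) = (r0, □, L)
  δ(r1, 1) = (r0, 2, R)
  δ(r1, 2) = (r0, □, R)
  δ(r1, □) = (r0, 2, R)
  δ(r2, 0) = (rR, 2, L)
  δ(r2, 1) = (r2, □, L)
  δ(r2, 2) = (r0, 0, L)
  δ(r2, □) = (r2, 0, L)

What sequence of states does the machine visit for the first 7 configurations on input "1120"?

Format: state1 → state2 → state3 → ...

Execution trace:
Initial: [r0]1120
Step 1: δ(r0, 1) = (r0, 2, R) → 2[r0]120
Step 2: δ(r0, 1) = (r0, 2, R) → 22[r0]20
Step 3: δ(r0, 2) = (r0, □, L) → 2[r0]2□0
Step 4: δ(r0, 2) = (r0, □, L) → [r0]2□□0
Step 5: δ(r0, 2) = (r0, □, L) → [r0]□□□□0
Step 6: δ(r0, □) = (rR, 2, R) → 2[rR]□□□0

The machine reaches the reject state rR and halts.

State sequence: r0 → r0 → r0 → r0 → r0 → r0 → rR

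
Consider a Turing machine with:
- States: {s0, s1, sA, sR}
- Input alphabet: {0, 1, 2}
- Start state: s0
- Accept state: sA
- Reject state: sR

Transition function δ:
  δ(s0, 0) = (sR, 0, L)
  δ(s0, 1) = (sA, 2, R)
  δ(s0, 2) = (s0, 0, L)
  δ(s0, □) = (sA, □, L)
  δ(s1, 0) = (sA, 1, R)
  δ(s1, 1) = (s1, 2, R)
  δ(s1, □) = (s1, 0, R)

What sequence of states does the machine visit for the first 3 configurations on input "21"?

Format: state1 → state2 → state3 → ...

Execution trace:
Initial: [s0]21
Step 1: δ(s0, 2) = (s0, 0, L) → [s0]□01
Step 2: δ(s0, □) = (sA, □, L) → [sA]□□01

The machine reaches the accept state sA and halts.

State sequence: s0 → s0 → sA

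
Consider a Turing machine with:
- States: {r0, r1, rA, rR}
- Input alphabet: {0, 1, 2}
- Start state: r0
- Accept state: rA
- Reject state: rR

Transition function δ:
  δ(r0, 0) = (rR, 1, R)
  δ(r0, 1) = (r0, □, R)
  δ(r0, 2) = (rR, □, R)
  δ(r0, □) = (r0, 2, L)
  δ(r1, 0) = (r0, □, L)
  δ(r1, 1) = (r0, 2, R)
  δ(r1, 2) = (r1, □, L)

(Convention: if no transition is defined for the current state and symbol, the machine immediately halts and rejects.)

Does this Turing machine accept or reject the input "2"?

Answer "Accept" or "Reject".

Execution trace:
Initial: [r0]2
Step 1: δ(r0, 2) = (rR, □, R) → □[rR]□

The machine reaches the reject state rR and halts.

Answer: Reject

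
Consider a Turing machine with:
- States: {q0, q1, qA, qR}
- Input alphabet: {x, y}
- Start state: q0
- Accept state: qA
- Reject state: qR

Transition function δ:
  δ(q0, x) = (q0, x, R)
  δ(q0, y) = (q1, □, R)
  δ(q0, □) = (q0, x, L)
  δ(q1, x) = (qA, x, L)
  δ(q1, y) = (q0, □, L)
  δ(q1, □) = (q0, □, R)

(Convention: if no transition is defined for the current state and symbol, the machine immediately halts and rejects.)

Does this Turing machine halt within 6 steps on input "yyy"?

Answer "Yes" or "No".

Execution trace:
Initial: [q0]yyy
Step 1: δ(q0, y) = (q1, □, R) → □[q1]yy
Step 2: δ(q1, y) = (q0, □, L) → [q0]□□y
Step 3: δ(q0, □) = (q0, x, L) → [q0]□x□y
Step 4: δ(q0, □) = (q0, x, L) → [q0]□xx□y
Step 5: δ(q0, □) = (q0, x, L) → [q0]□xxx□y
Step 6: δ(q0, □) = (q0, x, L) → [q0]□xxxx□y

The machine has not reached a halting state after 6 steps.
The machine did not halt within the 6-step bound.

Answer: No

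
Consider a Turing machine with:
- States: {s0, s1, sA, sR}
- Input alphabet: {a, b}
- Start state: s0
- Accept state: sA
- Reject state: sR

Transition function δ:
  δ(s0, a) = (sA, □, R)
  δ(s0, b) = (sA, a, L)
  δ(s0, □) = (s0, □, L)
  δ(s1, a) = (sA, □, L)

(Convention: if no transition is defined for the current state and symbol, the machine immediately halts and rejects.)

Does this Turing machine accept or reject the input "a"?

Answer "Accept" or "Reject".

Execution trace:
Initial: [s0]a
Step 1: δ(s0, a) = (sA, □, R) → □[sA]□

The machine reaches the accept state sA and halts.

Answer: Accept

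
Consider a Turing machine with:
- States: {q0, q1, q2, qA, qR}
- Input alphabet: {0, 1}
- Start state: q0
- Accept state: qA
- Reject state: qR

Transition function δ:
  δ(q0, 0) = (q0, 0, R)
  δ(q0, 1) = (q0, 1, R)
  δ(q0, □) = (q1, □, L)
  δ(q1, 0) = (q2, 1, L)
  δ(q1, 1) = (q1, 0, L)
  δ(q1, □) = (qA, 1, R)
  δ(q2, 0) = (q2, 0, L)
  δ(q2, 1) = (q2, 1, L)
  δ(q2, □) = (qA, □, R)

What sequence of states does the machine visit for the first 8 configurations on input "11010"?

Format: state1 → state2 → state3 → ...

Execution trace:
Initial: [q0]11010
Step 1: δ(q0, 1) = (q0, 1, R) → 1[q0]1010
Step 2: δ(q0, 1) = (q0, 1, R) → 11[q0]010
Step 3: δ(q0, 0) = (q0, 0, R) → 110[q0]10
Step 4: δ(q0, 1) = (q0, 1, R) → 1101[q0]0
Step 5: δ(q0, 0) = (q0, 0, R) → 11010[q0]□
Step 6: δ(q0, □) = (q1, □, L) → 1101[q1]0□
Step 7: δ(q1, 0) = (q2, 1, L) → 110[q2]11□

State sequence: q0 → q0 → q0 → q0 → q0 → q0 → q1 → q2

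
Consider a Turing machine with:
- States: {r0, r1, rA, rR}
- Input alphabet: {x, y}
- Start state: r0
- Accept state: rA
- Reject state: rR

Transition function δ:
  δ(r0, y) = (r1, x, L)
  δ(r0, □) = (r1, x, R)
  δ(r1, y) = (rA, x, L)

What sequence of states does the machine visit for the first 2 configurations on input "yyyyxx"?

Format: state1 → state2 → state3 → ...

Execution trace:
Initial: [r0]yyyyxx
Step 1: δ(r0, y) = (r1, x, L) → [r1]□xyyyxx

No transition is defined for δ(r1, □). By convention the machine halts and rejects.

State sequence: r0 → r1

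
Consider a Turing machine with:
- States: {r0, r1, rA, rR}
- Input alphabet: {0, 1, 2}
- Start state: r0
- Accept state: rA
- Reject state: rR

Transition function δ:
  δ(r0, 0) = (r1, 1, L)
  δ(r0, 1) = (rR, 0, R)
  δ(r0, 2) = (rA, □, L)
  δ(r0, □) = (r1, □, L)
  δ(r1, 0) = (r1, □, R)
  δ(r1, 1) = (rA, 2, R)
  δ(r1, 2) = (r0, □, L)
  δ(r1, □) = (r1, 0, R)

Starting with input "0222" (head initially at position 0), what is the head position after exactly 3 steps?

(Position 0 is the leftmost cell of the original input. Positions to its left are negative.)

Execution trace (head position shown):
Step 0: [r0]0222  (head at position 0)
Step 1: move left → [r1]□1222  (head at position -1)
Step 2: move right → 0[r1]1222  (head at position 0)
Step 3: move right → 02[rA]222  (head at position 1)

After 3 steps, the head is at position 1.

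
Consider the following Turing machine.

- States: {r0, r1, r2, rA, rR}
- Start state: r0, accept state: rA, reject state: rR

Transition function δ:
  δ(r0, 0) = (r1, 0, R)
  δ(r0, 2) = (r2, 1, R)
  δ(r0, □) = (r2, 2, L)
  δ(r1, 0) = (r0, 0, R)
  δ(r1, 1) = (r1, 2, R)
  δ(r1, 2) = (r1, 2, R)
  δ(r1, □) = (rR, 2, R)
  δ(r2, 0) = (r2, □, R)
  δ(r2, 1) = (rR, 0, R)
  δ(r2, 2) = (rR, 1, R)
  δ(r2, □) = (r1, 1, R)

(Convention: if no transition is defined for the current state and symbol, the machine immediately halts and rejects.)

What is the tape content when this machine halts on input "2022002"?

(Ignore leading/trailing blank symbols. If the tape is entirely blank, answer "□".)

Execution trace:
Initial: [r0]2022002
Step 1: δ(r0, 2) = (r2, 1, R) → 1[r2]022002
Step 2: δ(r2, 0) = (r2, □, R) → 1□[r2]22002
Step 3: δ(r2, 2) = (rR, 1, R) → 1□1[rR]2002

The machine reaches the reject state rR and halts.

Final tape (ignoring leading/trailing blanks): 1□12002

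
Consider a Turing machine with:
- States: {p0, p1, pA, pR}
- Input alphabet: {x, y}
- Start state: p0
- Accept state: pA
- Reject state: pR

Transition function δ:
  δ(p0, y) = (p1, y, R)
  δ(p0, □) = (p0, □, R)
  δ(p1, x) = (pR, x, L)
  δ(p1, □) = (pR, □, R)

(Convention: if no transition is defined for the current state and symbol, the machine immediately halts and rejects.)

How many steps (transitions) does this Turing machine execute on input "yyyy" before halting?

Execution trace:
Initial: [p0]yyyy
Step 1: δ(p0, y) = (p1, y, R) → y[p1]yyy

No transition is defined for δ(p1, y). By convention the machine halts and rejects.

The machine executed 1 step before halting.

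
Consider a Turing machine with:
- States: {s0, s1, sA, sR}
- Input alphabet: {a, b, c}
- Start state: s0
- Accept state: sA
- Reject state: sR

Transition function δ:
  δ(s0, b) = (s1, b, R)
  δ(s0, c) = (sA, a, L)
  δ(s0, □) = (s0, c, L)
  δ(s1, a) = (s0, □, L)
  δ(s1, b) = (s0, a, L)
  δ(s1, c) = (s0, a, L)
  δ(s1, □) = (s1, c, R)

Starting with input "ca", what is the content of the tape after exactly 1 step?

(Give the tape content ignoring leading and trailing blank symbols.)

Execution trace:
Initial: [s0]ca
Step 1: δ(s0, c) = (sA, a, L) → [sA]□aa

The machine reaches the accept state sA and halts.

After 1 step, the tape (ignoring leading/trailing blanks) is: aa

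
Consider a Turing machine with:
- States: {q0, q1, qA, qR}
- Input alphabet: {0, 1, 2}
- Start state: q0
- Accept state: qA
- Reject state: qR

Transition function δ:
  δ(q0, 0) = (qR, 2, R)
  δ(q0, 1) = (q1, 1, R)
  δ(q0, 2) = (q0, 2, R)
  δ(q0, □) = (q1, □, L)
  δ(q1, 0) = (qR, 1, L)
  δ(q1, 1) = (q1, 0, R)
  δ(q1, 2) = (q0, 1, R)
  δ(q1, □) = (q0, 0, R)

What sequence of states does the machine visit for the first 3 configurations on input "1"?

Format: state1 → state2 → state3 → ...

Execution trace:
Initial: [q0]1
Step 1: δ(q0, 1) = (q1, 1, R) → 1[q1]□
Step 2: δ(q1, □) = (q0, 0, R) → 10[q0]□

State sequence: q0 → q1 → q0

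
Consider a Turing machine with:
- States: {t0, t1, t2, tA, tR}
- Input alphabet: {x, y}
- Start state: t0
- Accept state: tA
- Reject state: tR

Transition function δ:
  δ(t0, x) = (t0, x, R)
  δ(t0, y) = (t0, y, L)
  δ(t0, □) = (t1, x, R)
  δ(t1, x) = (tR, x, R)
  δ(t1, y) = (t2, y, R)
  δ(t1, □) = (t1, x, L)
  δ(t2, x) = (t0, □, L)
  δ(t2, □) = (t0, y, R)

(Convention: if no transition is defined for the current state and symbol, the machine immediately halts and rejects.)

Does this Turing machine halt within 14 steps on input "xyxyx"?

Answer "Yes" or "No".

Execution trace:
Initial: [t0]xyxyx
Step 1: δ(t0, x) = (t0, x, R) → x[t0]yxyx
Step 2: δ(t0, y) = (t0, y, L) → [t0]xyxyx
Step 3: δ(t0, x) = (t0, x, R) → x[t0]yxyx
Step 4: δ(t0, y) = (t0, y, L) → [t0]xyxyx
Step 5: δ(t0, x) = (t0, x, R) → x[t0]yxyx
Step 6: δ(t0, y) = (t0, y, L) → [t0]xyxyx
Step 7: δ(t0, x) = (t0, x, R) → x[t0]yxyx
Step 8: δ(t0, y) = (t0, y, L) → [t0]xyxyx
Step 9: δ(t0, x) = (t0, x, R) → x[t0]yxyx
Step 10: δ(t0, y) = (t0, y, L) → [t0]xyxyx
Step 11: δ(t0, x) = (t0, x, R) → x[t0]yxyx
Step 12: δ(t0, y) = (t0, y, L) → [t0]xyxyx
Step 13: δ(t0, x) = (t0, x, R) → x[t0]yxyx
Step 14: δ(t0, y) = (t0, y, L) → [t0]xyxyx

The machine has not reached a halting state after 14 steps.
The machine did not halt within the 14-step bound.

Answer: No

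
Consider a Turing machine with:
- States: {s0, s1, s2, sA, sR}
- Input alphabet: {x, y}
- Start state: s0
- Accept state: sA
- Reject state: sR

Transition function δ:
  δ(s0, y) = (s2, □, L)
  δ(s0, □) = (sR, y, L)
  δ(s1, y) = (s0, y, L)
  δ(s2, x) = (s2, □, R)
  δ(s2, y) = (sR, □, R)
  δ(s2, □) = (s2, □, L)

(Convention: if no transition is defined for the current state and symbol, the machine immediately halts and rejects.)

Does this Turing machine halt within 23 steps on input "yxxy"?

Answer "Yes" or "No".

Execution trace:
Initial: [s0]yxxy
Step 1: δ(s0, y) = (s2, □, L) → [s2]□□xxy
Step 2: δ(s2, □) = (s2, □, L) → [s2]□□□xxy
Step 3: δ(s2, □) = (s2, □, L) → [s2]□□□□xxy
Step 4: δ(s2, □) = (s2, □, L) → [s2]□□□□□xxy
Step 5: δ(s2, □) = (s2, □, L) → [s2]□□□□□□xxy
Step 6: δ(s2, □) = (s2, □, L) → [s2]□□□□□□□xxy
Step 7: δ(s2, □) = (s2, □, L) → [s2]□□□□□□□□xxy
Step 8: δ(s2, □) = (s2, □, L) → [s2]□□□□□□□□□xxy
Step 9: δ(s2, □) = (s2, □, L) → [s2]□□□□□□□□□□xxy
Step 10: δ(s2, □) = (s2, □, L) → [s2]□□□□□□□□□□□xxy
Step 11: δ(s2, □) = (s2, □, L) → [s2]□□□□□□□□□□□□xxy
Step 12: δ(s2, □) = (s2, □, L) → [s2]□□□□□□□□□□□□□xxy
Step 13: δ(s2, □) = (s2, □, L) → [s2]□□□□□□□□□□□□□□xxy
Step 14: δ(s2, □) = (s2, □, L) → [s2]□□□□□□□□□□□□□□□xxy
Step 15: δ(s2, □) = (s2, □, L) → [s2]□□□□□□□□□□□□□□□□xxy
Step 16: δ(s2, □) = (s2, □, L) → [s2]□□□□□□□□□□□□□□□□□xxy
Step 17: δ(s2, □) = (s2, □, L) → [s2]□□□□□□□□□□□□□□□□□□xxy
Step 18: δ(s2, □) = (s2, □, L) → [s2]□□□□□□□□□□□□□□□□□□□xxy
Step 19: δ(s2, □) = (s2, □, L) → [s2]□□□□□□□□□□□□□□□□□□□□xxy
Step 20: δ(s2, □) = (s2, □, L) → [s2]□□□□□□□□□□□□□□□□□□□□□xxy
Step 21: δ(s2, □) = (s2, □, L) → [s2]□□□□□□□□□□□□□□□□□□□□□□xxy
Step 22: δ(s2, □) = (s2, □, L) → [s2]□□□□□□□□□□□□□□□□□□□□□□□xxy
Step 23: δ(s2, □) = (s2, □, L) → [s2]□□□□□□□□□□□□□□□□□□□□□□□□xxy

The machine has not reached a halting state after 23 steps.
The machine did not halt within the 23-step bound.

Answer: No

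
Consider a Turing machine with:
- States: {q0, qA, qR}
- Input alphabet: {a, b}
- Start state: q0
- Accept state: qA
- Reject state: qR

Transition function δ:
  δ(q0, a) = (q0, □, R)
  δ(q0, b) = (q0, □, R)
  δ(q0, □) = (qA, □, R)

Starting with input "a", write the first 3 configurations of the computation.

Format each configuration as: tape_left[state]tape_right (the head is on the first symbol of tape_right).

Transitions applied:
Step 1: δ(q0, a) = (q0, □, R)
Step 2: δ(q0, □) = (qA, □, R)

The first 3 configurations are:
[q0]a ⊢ □[q0]□ ⊢ □□[qA]□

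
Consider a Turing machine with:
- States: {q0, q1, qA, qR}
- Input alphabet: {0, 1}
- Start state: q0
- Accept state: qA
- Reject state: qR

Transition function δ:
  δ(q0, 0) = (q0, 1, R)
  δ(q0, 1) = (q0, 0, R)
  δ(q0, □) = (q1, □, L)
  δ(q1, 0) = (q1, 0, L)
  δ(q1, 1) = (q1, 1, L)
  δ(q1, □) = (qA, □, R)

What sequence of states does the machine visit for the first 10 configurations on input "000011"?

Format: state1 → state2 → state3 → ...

Execution trace:
Initial: [q0]000011
Step 1: δ(q0, 0) = (q0, 1, R) → 1[q0]00011
Step 2: δ(q0, 0) = (q0, 1, R) → 11[q0]0011
Step 3: δ(q0, 0) = (q0, 1, R) → 111[q0]011
Step 4: δ(q0, 0) = (q0, 1, R) → 1111[q0]11
Step 5: δ(q0, 1) = (q0, 0, R) → 11110[q0]1
Step 6: δ(q0, 1) = (q0, 0, R) → 111100[q0]□
Step 7: δ(q0, □) = (q1, □, L) → 11110[q1]0□
Step 8: δ(q1, 0) = (q1, 0, L) → 1111[q1]00□
Step 9: δ(q1, 0) = (q1, 0, L) → 111[q1]100□

State sequence: q0 → q0 → q0 → q0 → q0 → q0 → q0 → q1 → q1 → q1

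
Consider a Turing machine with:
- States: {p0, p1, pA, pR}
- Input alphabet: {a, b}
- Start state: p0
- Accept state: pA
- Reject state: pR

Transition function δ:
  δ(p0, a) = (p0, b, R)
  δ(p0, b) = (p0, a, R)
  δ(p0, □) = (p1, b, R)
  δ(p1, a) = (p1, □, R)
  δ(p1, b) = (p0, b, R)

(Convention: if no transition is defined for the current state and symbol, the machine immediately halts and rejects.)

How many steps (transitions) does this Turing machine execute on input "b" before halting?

Execution trace:
Initial: [p0]b
Step 1: δ(p0, b) = (p0, a, R) → a[p0]□
Step 2: δ(p0, □) = (p1, b, R) → ab[p1]□

No transition is defined for δ(p1, □). By convention the machine halts and rejects.

The machine executed 2 steps before halting.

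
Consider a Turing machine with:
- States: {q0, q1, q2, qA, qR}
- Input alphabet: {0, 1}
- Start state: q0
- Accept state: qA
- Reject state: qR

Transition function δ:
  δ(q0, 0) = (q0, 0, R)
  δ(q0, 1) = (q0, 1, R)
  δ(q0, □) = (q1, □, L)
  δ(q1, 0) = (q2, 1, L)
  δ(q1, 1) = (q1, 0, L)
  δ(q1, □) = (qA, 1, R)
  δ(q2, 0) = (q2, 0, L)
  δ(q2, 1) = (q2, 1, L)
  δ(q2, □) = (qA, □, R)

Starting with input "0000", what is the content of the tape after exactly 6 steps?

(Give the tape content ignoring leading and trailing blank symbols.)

Execution trace:
Initial: [q0]0000
Step 1: δ(q0, 0) = (q0, 0, R) → 0[q0]000
Step 2: δ(q0, 0) = (q0, 0, R) → 00[q0]00
Step 3: δ(q0, 0) = (q0, 0, R) → 000[q0]0
Step 4: δ(q0, 0) = (q0, 0, R) → 0000[q0]□
Step 5: δ(q0, □) = (q1, □, L) → 000[q1]0□
Step 6: δ(q1, 0) = (q2, 1, L) → 00[q2]01□

After 6 steps, the tape (ignoring leading/trailing blanks) is: 0001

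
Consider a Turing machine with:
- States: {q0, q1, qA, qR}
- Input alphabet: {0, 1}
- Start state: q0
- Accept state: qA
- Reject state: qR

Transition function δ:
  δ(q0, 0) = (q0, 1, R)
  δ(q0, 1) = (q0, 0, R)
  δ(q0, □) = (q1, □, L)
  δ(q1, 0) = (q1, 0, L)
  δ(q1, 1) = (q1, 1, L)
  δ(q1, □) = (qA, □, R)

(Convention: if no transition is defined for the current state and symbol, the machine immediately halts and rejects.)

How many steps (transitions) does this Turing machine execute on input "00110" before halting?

Execution trace:
Initial: [q0]00110
Step 1: δ(q0, 0) = (q0, 1, R) → 1[q0]0110
Step 2: δ(q0, 0) = (q0, 1, R) → 11[q0]110
Step 3: δ(q0, 1) = (q0, 0, R) → 110[q0]10
Step 4: δ(q0, 1) = (q0, 0, R) → 1100[q0]0
Step 5: δ(q0, 0) = (q0, 1, R) → 11001[q0]□
Step 6: δ(q0, □) = (q1, □, L) → 1100[q1]1□
Step 7: δ(q1, 1) = (q1, 1, L) → 110[q1]01□
Step 8: δ(q1, 0) = (q1, 0, L) → 11[q1]001□
Step 9: δ(q1, 0) = (q1, 0, L) → 1[q1]1001□
Step 10: δ(q1, 1) = (q1, 1, L) → [q1]11001□
Step 11: δ(q1, 1) = (q1, 1, L) → [q1]□11001□
Step 12: δ(q1, □) = (qA, □, R) → □[qA]11001□

The machine reaches the accept state qA and halts.

The machine executed 12 steps before halting.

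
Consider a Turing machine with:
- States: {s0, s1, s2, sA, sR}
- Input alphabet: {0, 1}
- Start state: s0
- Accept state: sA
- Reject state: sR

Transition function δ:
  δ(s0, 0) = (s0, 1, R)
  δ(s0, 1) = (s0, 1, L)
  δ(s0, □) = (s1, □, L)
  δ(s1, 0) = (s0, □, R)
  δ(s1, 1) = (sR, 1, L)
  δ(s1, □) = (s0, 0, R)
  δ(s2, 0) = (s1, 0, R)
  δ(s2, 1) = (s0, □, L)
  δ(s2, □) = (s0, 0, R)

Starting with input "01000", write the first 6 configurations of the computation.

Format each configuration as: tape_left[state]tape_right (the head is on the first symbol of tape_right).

Transitions applied:
Step 1: δ(s0, 0) = (s0, 1, R)
Step 2: δ(s0, 1) = (s0, 1, L)
Step 3: δ(s0, 1) = (s0, 1, L)
Step 4: δ(s0, □) = (s1, □, L)
Step 5: δ(s1, □) = (s0, 0, R)

The first 6 configurations are:
[s0]01000 ⊢ 1[s0]1000 ⊢ [s0]11000 ⊢ [s0]□11000 ⊢ [s1]□□11000 ⊢ 0[s0]□11000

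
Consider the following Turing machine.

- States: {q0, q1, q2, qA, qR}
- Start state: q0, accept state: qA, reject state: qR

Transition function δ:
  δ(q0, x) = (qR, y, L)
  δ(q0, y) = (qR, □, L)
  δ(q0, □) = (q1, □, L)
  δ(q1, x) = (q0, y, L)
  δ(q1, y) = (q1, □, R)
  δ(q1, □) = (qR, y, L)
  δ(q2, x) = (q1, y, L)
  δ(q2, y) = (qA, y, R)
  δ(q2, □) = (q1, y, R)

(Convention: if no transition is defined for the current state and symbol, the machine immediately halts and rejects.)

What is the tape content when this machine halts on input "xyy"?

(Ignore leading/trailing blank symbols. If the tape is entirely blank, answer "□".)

Execution trace:
Initial: [q0]xyy
Step 1: δ(q0, x) = (qR, y, L) → [qR]□yyy

The machine reaches the reject state qR and halts.

Final tape (ignoring leading/trailing blanks): yyy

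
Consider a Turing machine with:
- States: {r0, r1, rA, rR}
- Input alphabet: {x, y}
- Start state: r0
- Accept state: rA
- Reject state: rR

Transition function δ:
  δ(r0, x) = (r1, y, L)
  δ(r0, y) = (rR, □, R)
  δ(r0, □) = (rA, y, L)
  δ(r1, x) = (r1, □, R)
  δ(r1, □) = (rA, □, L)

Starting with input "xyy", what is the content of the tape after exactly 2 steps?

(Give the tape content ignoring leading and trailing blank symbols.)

Execution trace:
Initial: [r0]xyy
Step 1: δ(r0, x) = (r1, y, L) → [r1]□yyy
Step 2: δ(r1, □) = (rA, □, L) → [rA]□□yyy

The machine reaches the accept state rA and halts.

After 2 steps, the tape (ignoring leading/trailing blanks) is: yyy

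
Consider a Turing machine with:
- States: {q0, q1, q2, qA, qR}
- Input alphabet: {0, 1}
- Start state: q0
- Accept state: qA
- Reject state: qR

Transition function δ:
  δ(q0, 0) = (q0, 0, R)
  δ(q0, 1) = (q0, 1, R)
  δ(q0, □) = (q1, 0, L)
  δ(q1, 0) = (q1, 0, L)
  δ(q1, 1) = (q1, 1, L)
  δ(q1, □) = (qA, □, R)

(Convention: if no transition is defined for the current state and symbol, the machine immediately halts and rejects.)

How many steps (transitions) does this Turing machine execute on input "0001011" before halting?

Execution trace:
Initial: [q0]0001011
Step 1: δ(q0, 0) = (q0, 0, R) → 0[q0]001011
Step 2: δ(q0, 0) = (q0, 0, R) → 00[q0]01011
Step 3: δ(q0, 0) = (q0, 0, R) → 000[q0]1011
Step 4: δ(q0, 1) = (q0, 1, R) → 0001[q0]011
Step 5: δ(q0, 0) = (q0, 0, R) → 00010[q0]11
Step 6: δ(q0, 1) = (q0, 1, R) → 000101[q0]1
Step 7: δ(q0, 1) = (q0, 1, R) → 0001011[q0]□
Step 8: δ(q0, □) = (q1, 0, L) → 000101[q1]10
Step 9: δ(q1, 1) = (q1, 1, L) → 00010[q1]110
Step 10: δ(q1, 1) = (q1, 1, L) → 0001[q1]0110
Step 11: δ(q1, 0) = (q1, 0, L) → 000[q1]10110
Step 12: δ(q1, 1) = (q1, 1, L) → 00[q1]010110
Step 13: δ(q1, 0) = (q1, 0, L) → 0[q1]0010110
Step 14: δ(q1, 0) = (q1, 0, L) → [q1]00010110
Step 15: δ(q1, 0) = (q1, 0, L) → [q1]□00010110
Step 16: δ(q1, □) = (qA, □, R) → □[qA]00010110

The machine reaches the accept state qA and halts.

The machine executed 16 steps before halting.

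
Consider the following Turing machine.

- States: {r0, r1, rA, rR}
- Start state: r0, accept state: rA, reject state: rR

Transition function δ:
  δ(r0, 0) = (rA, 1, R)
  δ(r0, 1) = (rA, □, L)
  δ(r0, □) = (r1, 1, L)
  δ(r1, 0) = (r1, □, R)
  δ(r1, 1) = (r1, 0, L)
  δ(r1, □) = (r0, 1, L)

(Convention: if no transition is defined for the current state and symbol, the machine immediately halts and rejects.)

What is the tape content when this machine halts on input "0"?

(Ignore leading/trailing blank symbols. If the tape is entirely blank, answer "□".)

Execution trace:
Initial: [r0]0
Step 1: δ(r0, 0) = (rA, 1, R) → 1[rA]□

The machine reaches the accept state rA and halts.

Final tape (ignoring leading/trailing blanks): 1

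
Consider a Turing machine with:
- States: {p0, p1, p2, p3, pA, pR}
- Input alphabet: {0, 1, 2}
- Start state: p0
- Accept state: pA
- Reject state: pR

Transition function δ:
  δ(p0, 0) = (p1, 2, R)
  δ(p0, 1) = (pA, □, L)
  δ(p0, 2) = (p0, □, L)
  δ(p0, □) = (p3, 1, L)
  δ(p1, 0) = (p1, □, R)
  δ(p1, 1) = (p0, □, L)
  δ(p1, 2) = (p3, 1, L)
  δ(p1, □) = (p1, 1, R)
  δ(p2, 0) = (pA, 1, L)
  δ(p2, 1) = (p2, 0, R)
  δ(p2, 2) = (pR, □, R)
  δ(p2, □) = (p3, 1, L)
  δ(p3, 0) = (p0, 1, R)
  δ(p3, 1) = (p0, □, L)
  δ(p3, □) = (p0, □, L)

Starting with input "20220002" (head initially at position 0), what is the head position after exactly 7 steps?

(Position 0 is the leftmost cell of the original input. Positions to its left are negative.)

Execution trace (head position shown):
Step 0: [p0]20220002  (head at position 0)
Step 1: move left → [p0]□□0220002  (head at position -1)
Step 2: move left → [p3]□1□0220002  (head at position -2)
Step 3: move left → [p0]□□1□0220002  (head at position -3)
Step 4: move left → [p3]□1□1□0220002  (head at position -4)
Step 5: move left → [p0]□□1□1□0220002  (head at position -5)
Step 6: move left → [p3]□1□1□1□0220002  (head at position -6)
Step 7: move left → [p0]□□1□1□1□0220002  (head at position -7)

After 7 steps, the head is at position -7.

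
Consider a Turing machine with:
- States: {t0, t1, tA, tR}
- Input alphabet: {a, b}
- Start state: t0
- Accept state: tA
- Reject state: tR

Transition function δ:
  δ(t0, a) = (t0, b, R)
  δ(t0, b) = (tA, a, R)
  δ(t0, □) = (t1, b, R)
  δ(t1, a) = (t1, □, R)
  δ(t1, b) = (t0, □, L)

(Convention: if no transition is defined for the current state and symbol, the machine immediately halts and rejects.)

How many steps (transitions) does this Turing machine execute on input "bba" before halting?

Execution trace:
Initial: [t0]bba
Step 1: δ(t0, b) = (tA, a, R) → a[tA]ba

The machine reaches the accept state tA and halts.

The machine executed 1 step before halting.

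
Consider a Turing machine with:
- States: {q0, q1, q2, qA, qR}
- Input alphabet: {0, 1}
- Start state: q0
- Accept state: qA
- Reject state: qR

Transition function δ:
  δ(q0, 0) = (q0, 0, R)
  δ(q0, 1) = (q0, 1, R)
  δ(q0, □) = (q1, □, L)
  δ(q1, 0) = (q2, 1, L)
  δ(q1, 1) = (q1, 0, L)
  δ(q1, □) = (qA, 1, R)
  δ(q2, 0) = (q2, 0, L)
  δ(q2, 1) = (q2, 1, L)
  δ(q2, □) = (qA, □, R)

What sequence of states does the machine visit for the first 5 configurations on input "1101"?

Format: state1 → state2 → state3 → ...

Execution trace:
Initial: [q0]1101
Step 1: δ(q0, 1) = (q0, 1, R) → 1[q0]101
Step 2: δ(q0, 1) = (q0, 1, R) → 11[q0]01
Step 3: δ(q0, 0) = (q0, 0, R) → 110[q0]1
Step 4: δ(q0, 1) = (q0, 1, R) → 1101[q0]□

State sequence: q0 → q0 → q0 → q0 → q0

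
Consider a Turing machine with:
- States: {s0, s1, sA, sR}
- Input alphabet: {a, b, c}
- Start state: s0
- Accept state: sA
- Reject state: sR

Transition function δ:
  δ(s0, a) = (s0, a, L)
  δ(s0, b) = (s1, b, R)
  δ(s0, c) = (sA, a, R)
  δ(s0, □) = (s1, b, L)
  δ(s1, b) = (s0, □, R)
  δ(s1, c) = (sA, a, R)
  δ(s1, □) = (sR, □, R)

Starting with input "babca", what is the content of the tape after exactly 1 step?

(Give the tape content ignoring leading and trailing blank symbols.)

Execution trace:
Initial: [s0]babca
Step 1: δ(s0, b) = (s1, b, R) → b[s1]abca

No transition is defined for δ(s1, a). By convention the machine halts and rejects.

After 1 step, the tape (ignoring leading/trailing blanks) is: babca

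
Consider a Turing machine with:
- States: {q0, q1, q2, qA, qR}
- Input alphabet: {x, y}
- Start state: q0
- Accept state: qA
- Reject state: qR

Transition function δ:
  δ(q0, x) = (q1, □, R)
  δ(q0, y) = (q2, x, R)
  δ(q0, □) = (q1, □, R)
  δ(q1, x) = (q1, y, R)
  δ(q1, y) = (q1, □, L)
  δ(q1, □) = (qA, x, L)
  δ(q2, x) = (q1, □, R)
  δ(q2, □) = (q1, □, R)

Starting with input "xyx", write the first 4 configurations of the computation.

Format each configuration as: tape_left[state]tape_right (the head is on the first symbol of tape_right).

Transitions applied:
Step 1: δ(q0, x) = (q1, □, R)
Step 2: δ(q1, y) = (q1, □, L)
Step 3: δ(q1, □) = (qA, x, L)

The first 4 configurations are:
[q0]xyx ⊢ □[q1]yx ⊢ [q1]□□x ⊢ [qA]□x□x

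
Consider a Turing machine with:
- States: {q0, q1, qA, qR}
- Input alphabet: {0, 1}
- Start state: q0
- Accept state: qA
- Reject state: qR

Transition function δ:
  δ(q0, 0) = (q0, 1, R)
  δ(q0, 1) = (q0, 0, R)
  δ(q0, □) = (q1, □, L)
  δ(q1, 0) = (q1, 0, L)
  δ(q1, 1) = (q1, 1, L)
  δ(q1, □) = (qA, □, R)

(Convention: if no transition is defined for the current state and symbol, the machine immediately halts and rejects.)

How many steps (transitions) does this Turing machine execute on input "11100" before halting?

Execution trace:
Initial: [q0]11100
Step 1: δ(q0, 1) = (q0, 0, R) → 0[q0]1100
Step 2: δ(q0, 1) = (q0, 0, R) → 00[q0]100
Step 3: δ(q0, 1) = (q0, 0, R) → 000[q0]00
Step 4: δ(q0, 0) = (q0, 1, R) → 0001[q0]0
Step 5: δ(q0, 0) = (q0, 1, R) → 00011[q0]□
Step 6: δ(q0, □) = (q1, □, L) → 0001[q1]1□
Step 7: δ(q1, 1) = (q1, 1, L) → 000[q1]11□
Step 8: δ(q1, 1) = (q1, 1, L) → 00[q1]011□
Step 9: δ(q1, 0) = (q1, 0, L) → 0[q1]0011□
Step 10: δ(q1, 0) = (q1, 0, L) → [q1]00011□
Step 11: δ(q1, 0) = (q1, 0, L) → [q1]□00011□
Step 12: δ(q1, □) = (qA, □, R) → □[qA]00011□

The machine reaches the accept state qA and halts.

The machine executed 12 steps before halting.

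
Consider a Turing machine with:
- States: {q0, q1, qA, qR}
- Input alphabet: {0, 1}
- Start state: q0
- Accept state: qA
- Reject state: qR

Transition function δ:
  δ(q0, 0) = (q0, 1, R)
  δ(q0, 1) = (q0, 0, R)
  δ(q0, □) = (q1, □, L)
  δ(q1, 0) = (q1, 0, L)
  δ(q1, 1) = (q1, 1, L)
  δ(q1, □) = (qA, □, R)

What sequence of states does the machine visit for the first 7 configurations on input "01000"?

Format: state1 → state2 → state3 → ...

Execution trace:
Initial: [q0]01000
Step 1: δ(q0, 0) = (q0, 1, R) → 1[q0]1000
Step 2: δ(q0, 1) = (q0, 0, R) → 10[q0]000
Step 3: δ(q0, 0) = (q0, 1, R) → 101[q0]00
Step 4: δ(q0, 0) = (q0, 1, R) → 1011[q0]0
Step 5: δ(q0, 0) = (q0, 1, R) → 10111[q0]□
Step 6: δ(q0, □) = (q1, □, L) → 1011[q1]1□

State sequence: q0 → q0 → q0 → q0 → q0 → q0 → q1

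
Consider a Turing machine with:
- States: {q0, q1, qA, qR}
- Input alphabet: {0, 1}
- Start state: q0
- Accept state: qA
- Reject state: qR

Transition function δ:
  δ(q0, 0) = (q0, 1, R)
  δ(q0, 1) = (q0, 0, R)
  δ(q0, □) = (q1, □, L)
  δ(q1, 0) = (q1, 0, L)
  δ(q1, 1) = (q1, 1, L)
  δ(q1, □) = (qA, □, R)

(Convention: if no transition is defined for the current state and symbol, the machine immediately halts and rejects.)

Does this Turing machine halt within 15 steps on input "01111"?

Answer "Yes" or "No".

Execution trace:
Initial: [q0]01111
Step 1: δ(q0, 0) = (q0, 1, R) → 1[q0]1111
Step 2: δ(q0, 1) = (q0, 0, R) → 10[q0]111
Step 3: δ(q0, 1) = (q0, 0, R) → 100[q0]11
Step 4: δ(q0, 1) = (q0, 0, R) → 1000[q0]1
Step 5: δ(q0, 1) = (q0, 0, R) → 10000[q0]□
Step 6: δ(q0, □) = (q1, □, L) → 1000[q1]0□
Step 7: δ(q1, 0) = (q1, 0, L) → 100[q1]00□
Step 8: δ(q1, 0) = (q1, 0, L) → 10[q1]000□
Step 9: δ(q1, 0) = (q1, 0, L) → 1[q1]0000□
Step 10: δ(q1, 0) = (q1, 0, L) → [q1]10000□
Step 11: δ(q1, 1) = (q1, 1, L) → [q1]□10000□
Step 12: δ(q1, □) = (qA, □, R) → □[qA]10000□

The machine reaches the accept state qA and halts.
The machine halted after 12 steps (within the 15-step bound).

Answer: Yes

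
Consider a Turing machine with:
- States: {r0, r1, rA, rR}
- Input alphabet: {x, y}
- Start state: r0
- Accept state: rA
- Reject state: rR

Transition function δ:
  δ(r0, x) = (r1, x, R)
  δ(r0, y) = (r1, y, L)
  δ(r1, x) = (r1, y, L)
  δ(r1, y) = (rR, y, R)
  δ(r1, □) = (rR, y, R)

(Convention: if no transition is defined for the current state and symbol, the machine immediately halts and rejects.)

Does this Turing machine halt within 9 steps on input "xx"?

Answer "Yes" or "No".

Execution trace:
Initial: [r0]xx
Step 1: δ(r0, x) = (r1, x, R) → x[r1]x
Step 2: δ(r1, x) = (r1, y, L) → [r1]xy
Step 3: δ(r1, x) = (r1, y, L) → [r1]□yy
Step 4: δ(r1, □) = (rR, y, R) → y[rR]yy

The machine reaches the reject state rR and halts.
The machine halted after 4 steps (within the 9-step bound).

Answer: Yes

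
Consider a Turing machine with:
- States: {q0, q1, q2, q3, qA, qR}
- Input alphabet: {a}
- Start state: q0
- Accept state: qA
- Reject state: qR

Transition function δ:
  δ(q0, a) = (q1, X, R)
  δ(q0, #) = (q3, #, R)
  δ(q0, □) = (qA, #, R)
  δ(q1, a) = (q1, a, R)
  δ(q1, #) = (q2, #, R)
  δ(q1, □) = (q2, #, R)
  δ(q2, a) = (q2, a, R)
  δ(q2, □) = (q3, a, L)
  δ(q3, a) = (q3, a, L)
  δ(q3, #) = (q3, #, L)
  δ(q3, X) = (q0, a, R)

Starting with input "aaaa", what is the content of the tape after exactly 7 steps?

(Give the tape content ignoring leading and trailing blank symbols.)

Execution trace:
Initial: [q0]aaaa
Step 1: δ(q0, a) = (q1, X, R) → X[q1]aaa
Step 2: δ(q1, a) = (q1, a, R) → Xa[q1]aa
Step 3: δ(q1, a) = (q1, a, R) → Xaa[q1]a
Step 4: δ(q1, a) = (q1, a, R) → Xaaa[q1]□
Step 5: δ(q1, □) = (q2, #, R) → Xaaa#[q2]□
Step 6: δ(q2, □) = (q3, a, L) → Xaaa[q3]#a
Step 7: δ(q3, #) = (q3, #, L) → Xaa[q3]a#a

After 7 steps, the tape (ignoring leading/trailing blanks) is: Xaaa#a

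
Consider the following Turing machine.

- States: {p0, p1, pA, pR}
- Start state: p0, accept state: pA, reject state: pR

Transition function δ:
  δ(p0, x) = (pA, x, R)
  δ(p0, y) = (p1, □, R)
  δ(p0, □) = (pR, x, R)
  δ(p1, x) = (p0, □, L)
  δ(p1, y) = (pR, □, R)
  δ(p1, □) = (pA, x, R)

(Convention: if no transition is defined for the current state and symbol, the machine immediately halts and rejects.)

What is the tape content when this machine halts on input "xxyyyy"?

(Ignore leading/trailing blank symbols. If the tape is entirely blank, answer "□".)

Execution trace:
Initial: [p0]xxyyyy
Step 1: δ(p0, x) = (pA, x, R) → x[pA]xyyyy

The machine reaches the accept state pA and halts.

Final tape (ignoring leading/trailing blanks): xxyyyy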